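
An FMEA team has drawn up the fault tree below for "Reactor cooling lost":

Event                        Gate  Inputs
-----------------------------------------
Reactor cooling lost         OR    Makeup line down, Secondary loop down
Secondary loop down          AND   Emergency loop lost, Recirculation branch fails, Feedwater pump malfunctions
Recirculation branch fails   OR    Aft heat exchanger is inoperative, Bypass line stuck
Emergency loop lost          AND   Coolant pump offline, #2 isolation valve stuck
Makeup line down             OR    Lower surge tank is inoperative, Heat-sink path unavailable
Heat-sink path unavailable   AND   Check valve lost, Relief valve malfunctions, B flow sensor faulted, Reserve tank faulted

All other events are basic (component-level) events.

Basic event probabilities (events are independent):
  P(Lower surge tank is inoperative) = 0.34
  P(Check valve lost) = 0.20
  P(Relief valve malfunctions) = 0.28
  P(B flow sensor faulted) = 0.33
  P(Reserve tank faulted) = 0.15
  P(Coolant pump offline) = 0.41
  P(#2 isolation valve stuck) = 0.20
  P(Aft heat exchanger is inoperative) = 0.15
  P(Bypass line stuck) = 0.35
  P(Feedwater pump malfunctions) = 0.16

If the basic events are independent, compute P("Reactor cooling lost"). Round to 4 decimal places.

0.3457

P(Heat-sink path unavailable) [AND] = 0.20 × 0.28 × 0.33 × 0.15 = 0.002772
P(Makeup line down) [OR] = 1 − (1−0.34) × (1−0.002772) = 0.341830
P(Emergency loop lost) [AND] = 0.41 × 0.20 = 0.082000
P(Recirculation branch fails) [OR] = 1 − (1−0.15) × (1−0.35) = 0.447500
P(Secondary loop down) [AND] = 0.082000 × 0.447500 × 0.16 = 0.005871
P(Reactor cooling lost) [OR] = 1 − (1−0.341830) × (1−0.005871) = 0.345694
Rounded to 4 decimal places: P(Reactor cooling lost) ≈ 0.3457.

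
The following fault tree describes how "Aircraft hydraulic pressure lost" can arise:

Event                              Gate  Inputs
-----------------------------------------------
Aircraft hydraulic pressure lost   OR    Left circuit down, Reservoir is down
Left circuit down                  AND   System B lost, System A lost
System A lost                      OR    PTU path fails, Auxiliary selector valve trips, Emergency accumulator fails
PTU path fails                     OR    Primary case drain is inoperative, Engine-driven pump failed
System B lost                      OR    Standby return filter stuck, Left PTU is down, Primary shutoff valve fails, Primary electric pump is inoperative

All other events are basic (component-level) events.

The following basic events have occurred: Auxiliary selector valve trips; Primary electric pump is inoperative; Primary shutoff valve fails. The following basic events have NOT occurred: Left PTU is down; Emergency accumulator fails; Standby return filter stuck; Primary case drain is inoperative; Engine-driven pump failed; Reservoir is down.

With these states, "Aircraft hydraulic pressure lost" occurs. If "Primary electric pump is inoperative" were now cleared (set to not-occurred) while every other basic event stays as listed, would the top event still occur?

Counterfactual: set "Primary electric pump is inoperative" to not occurred.
System B lost [OR]: Standby return filter stuck=not, Left PTU is down=not, Primary shutoff valve fails=occurs, Primary electric pump is inoperative=not → at least one input occurs → occurs.
PTU path fails [OR]: Primary case drain is inoperative=not, Engine-driven pump failed=not → no input occurs → does not occur.
System A lost [OR]: PTU path fails=not, Auxiliary selector valve trips=occurs, Emergency accumulator fails=not → at least one input occurs → occurs.
Left circuit down [AND]: System B lost=occurs, System A lost=occurs → all inputs occur → occurs.
Aircraft hydraulic pressure lost [OR]: Left circuit down=occurs, Reservoir is down=not → at least one input occurs → occurs.

Yes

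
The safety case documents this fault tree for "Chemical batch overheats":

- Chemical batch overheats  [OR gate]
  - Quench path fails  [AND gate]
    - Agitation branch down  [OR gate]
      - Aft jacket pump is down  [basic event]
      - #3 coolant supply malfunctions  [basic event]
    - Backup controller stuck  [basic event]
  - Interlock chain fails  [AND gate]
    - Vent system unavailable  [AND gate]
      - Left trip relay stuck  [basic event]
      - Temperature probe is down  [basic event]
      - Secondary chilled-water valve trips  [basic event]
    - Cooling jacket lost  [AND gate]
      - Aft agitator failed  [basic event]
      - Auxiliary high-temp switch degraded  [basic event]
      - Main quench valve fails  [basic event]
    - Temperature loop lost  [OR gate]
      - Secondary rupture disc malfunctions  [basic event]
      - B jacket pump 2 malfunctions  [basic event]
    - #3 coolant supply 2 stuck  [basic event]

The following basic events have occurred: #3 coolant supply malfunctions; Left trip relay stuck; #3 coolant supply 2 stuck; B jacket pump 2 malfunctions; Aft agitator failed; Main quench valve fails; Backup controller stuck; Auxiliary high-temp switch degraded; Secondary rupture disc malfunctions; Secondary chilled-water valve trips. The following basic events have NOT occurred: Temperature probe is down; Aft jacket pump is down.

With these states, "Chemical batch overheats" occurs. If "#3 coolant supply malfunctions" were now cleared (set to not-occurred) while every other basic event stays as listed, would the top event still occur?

No

Counterfactual: set "#3 coolant supply malfunctions" to not occurred.
Agitation branch down [OR]: Aft jacket pump is down=not, #3 coolant supply malfunctions=not → no input occurs → does not occur.
Quench path fails [AND]: Agitation branch down=not, Backup controller stuck=occurs → not all inputs occur → does not occur.
Vent system unavailable [AND]: Left trip relay stuck=occurs, Temperature probe is down=not, Secondary chilled-water valve trips=occurs → not all inputs occur → does not occur.
Cooling jacket lost [AND]: Aft agitator failed=occurs, Auxiliary high-temp switch degraded=occurs, Main quench valve fails=occurs → all inputs occur → occurs.
Temperature loop lost [OR]: Secondary rupture disc malfunctions=occurs, B jacket pump 2 malfunctions=occurs → at least one input occurs → occurs.
Interlock chain fails [AND]: Vent system unavailable=not, Cooling jacket lost=occurs, Temperature loop lost=occurs, #3 coolant supply 2 stuck=occurs → not all inputs occur → does not occur.
Chemical batch overheats [OR]: Quench path fails=not, Interlock chain fails=not → no input occurs → does not occur.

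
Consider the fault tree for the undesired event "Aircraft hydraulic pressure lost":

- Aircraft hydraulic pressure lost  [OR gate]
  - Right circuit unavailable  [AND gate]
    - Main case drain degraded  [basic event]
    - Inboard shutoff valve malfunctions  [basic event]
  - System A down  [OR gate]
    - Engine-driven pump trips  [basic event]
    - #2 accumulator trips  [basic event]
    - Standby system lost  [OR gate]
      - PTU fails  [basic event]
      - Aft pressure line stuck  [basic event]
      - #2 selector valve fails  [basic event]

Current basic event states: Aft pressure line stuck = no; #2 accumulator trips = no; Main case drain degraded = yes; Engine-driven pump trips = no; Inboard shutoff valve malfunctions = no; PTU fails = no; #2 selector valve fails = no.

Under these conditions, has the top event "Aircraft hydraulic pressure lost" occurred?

No

Right circuit unavailable [AND]: Main case drain degraded=occurs, Inboard shutoff valve malfunctions=not → not all inputs occur → does not occur.
Standby system lost [OR]: PTU fails=not, Aft pressure line stuck=not, #2 selector valve fails=not → no input occurs → does not occur.
System A down [OR]: Engine-driven pump trips=not, #2 accumulator trips=not, Standby system lost=not → no input occurs → does not occur.
Aircraft hydraulic pressure lost [OR]: Right circuit unavailable=not, System A down=not → no input occurs → does not occur.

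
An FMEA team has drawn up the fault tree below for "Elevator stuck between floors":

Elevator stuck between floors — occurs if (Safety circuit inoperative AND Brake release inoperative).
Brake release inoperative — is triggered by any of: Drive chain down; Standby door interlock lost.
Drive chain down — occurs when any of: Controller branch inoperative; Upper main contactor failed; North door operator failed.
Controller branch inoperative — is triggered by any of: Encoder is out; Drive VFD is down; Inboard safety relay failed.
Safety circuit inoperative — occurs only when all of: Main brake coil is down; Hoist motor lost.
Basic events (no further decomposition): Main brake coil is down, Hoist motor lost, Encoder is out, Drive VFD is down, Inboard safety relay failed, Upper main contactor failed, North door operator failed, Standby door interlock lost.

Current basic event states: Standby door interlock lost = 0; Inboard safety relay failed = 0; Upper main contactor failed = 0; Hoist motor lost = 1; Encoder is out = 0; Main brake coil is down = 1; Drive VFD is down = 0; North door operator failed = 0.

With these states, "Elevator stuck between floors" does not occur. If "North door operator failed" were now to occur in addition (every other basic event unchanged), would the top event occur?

Yes

Counterfactual: set "North door operator failed" to occurred.
Safety circuit inoperative [AND]: Main brake coil is down=occurs, Hoist motor lost=occurs → all inputs occur → occurs.
Controller branch inoperative [OR]: Encoder is out=not, Drive VFD is down=not, Inboard safety relay failed=not → no input occurs → does not occur.
Drive chain down [OR]: Controller branch inoperative=not, Upper main contactor failed=not, North door operator failed=occurs → at least one input occurs → occurs.
Brake release inoperative [OR]: Drive chain down=occurs, Standby door interlock lost=not → at least one input occurs → occurs.
Elevator stuck between floors [AND]: Safety circuit inoperative=occurs, Brake release inoperative=occurs → all inputs occur → occurs.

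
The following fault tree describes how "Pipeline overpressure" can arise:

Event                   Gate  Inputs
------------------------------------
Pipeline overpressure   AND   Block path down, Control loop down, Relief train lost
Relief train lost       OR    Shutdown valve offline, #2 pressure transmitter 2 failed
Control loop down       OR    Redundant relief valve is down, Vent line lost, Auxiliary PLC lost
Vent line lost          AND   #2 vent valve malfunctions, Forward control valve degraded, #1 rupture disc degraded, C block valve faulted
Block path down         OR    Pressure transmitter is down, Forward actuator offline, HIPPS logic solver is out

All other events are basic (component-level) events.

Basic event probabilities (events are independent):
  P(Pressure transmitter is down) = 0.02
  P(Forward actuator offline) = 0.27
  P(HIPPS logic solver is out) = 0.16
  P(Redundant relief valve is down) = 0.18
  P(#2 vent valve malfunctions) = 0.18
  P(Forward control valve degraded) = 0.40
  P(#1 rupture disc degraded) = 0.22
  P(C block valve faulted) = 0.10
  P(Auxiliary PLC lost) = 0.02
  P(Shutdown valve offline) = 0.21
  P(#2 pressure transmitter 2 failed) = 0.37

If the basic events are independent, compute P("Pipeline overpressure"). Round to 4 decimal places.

0.0396

P(Block path down) [OR] = 1 − (1−0.02) × (1−0.27) × (1−0.16) = 0.399064
P(Vent line lost) [AND] = 0.18 × 0.40 × 0.22 × 0.10 = 0.001584
P(Control loop down) [OR] = 1 − (1−0.18) × (1−0.001584) × (1−0.02) = 0.197673
P(Relief train lost) [OR] = 1 − (1−0.21) × (1−0.37) = 0.502300
P(Pipeline overpressure) [AND] = 0.399064 × 0.197673 × 0.502300 = 0.039624
Rounded to 4 decimal places: P(Pipeline overpressure) ≈ 0.0396.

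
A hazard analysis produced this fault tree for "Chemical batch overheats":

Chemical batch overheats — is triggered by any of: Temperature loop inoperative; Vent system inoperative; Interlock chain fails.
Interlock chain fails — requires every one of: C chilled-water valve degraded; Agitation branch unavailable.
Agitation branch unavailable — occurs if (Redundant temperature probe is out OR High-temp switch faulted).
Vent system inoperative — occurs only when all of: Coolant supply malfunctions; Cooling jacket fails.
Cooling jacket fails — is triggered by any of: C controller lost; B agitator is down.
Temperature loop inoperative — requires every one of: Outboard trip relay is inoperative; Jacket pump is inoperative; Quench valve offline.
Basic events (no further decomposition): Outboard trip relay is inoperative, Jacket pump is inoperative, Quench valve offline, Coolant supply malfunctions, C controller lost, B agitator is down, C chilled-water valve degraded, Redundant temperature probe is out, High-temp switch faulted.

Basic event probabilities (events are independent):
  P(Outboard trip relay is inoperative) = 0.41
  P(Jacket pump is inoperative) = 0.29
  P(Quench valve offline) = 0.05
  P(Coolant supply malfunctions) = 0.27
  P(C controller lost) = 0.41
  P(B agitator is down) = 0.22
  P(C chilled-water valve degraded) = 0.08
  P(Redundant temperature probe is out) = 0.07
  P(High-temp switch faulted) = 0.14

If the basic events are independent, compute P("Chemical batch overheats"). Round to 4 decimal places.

0.1644

P(Temperature loop inoperative) [AND] = 0.41 × 0.29 × 0.05 = 0.005945
P(Cooling jacket fails) [OR] = 1 − (1−0.41) × (1−0.22) = 0.539800
P(Vent system inoperative) [AND] = 0.27 × 0.539800 = 0.145746
P(Agitation branch unavailable) [OR] = 1 − (1−0.07) × (1−0.14) = 0.200200
P(Interlock chain fails) [AND] = 0.08 × 0.200200 = 0.016016
P(Chemical batch overheats) [OR] = 1 − (1−0.005945) × (1−0.145746) × (1−0.016016) = 0.164425
Rounded to 4 decimal places: P(Chemical batch overheats) ≈ 0.1644.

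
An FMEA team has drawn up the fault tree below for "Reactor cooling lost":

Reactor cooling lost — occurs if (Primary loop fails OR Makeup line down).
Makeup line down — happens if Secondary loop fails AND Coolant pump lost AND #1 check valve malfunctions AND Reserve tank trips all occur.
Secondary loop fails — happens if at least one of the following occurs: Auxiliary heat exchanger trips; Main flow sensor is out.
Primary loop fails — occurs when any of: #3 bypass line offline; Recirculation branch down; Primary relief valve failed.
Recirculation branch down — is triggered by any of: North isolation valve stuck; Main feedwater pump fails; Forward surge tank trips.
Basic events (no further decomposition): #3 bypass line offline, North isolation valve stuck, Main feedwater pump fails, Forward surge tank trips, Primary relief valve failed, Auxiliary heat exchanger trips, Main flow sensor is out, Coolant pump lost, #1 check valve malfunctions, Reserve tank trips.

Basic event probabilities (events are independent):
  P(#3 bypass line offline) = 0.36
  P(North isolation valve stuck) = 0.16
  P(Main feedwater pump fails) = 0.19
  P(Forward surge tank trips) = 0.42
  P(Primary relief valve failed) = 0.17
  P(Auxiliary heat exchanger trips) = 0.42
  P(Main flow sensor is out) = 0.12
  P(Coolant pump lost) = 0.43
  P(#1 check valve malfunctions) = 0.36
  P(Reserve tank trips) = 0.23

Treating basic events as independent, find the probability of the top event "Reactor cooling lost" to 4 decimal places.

P(Recirculation branch down) [OR] = 1 − (1−0.16) × (1−0.19) × (1−0.42) = 0.605368
P(Primary loop fails) [OR] = 1 − (1−0.36) × (1−0.605368) × (1−0.17) = 0.790371
P(Secondary loop fails) [OR] = 1 − (1−0.42) × (1−0.12) = 0.489600
P(Makeup line down) [AND] = 0.489600 × 0.43 × 0.36 × 0.23 = 0.017432
P(Reactor cooling lost) [OR] = 1 − (1−0.790371) × (1−0.017432) = 0.794025
Rounded to 4 decimal places: P(Reactor cooling lost) ≈ 0.7940.

0.7940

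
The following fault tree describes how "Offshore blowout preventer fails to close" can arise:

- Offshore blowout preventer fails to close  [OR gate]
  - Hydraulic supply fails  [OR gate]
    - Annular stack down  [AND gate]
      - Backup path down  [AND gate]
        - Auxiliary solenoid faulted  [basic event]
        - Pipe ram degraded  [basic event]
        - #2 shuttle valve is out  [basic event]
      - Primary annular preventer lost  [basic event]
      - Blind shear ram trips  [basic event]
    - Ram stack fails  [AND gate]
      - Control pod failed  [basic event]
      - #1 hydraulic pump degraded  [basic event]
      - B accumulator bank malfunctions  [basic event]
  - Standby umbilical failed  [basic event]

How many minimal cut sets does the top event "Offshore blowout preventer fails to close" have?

3

Backup path down [AND]: one cut set from each child combined → 1 × 1 × 1 = 1 cut set(s).
Annular stack down [AND]: one cut set from each child combined → 1 × 1 × 1 = 1 cut set(s).
Ram stack fails [AND]: one cut set from each child combined → 1 × 1 × 1 = 1 cut set(s).
Hydraulic supply fails [OR]: union of children's cut sets → 2 cut set(s).
Offshore blowout preventer fails to close [OR]: union of children's cut sets → 3 cut set(s).
Minimal cut sets: {#2 shuttle valve is out, Auxiliary solenoid faulted, Blind shear ram trips, Pipe ram degraded, Primary annular preventer lost}; {#1 hydraulic pump degraded, B accumulator bank malfunctions, Control pod failed}; {Standby umbilical failed}.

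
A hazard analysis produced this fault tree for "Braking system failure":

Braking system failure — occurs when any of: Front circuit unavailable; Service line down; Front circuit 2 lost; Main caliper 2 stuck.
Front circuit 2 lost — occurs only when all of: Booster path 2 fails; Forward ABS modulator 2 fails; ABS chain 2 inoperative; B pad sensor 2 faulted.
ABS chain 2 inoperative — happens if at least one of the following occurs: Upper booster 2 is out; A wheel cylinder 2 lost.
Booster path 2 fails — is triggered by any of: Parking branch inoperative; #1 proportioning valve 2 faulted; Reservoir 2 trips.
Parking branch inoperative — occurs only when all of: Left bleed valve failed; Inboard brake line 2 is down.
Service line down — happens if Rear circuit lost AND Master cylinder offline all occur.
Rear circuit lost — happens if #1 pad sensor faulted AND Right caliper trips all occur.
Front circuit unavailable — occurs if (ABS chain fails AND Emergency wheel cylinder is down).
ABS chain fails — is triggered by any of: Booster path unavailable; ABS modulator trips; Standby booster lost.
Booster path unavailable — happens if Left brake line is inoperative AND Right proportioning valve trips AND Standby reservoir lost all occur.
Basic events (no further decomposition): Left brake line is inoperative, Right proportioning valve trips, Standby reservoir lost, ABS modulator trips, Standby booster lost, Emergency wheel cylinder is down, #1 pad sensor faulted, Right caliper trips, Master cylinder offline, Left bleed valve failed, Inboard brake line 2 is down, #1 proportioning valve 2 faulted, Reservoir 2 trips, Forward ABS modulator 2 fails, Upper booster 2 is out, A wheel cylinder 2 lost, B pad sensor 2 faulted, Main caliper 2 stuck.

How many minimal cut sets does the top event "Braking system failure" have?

11

Booster path unavailable [AND]: one cut set from each child combined → 1 × 1 × 1 = 1 cut set(s).
ABS chain fails [OR]: union of children's cut sets → 3 cut set(s).
Front circuit unavailable [AND]: one cut set from each child combined → 3 × 1 = 3 cut set(s).
Rear circuit lost [AND]: one cut set from each child combined → 1 × 1 = 1 cut set(s).
Service line down [AND]: one cut set from each child combined → 1 × 1 = 1 cut set(s).
Parking branch inoperative [AND]: one cut set from each child combined → 1 × 1 = 1 cut set(s).
Booster path 2 fails [OR]: union of children's cut sets → 3 cut set(s).
ABS chain 2 inoperative [OR]: union of children's cut sets → 2 cut set(s).
Front circuit 2 lost [AND]: one cut set from each child combined → 3 × 1 × 2 × 1 = 6 cut set(s).
Braking system failure [OR]: union of children's cut sets → 11 cut set(s).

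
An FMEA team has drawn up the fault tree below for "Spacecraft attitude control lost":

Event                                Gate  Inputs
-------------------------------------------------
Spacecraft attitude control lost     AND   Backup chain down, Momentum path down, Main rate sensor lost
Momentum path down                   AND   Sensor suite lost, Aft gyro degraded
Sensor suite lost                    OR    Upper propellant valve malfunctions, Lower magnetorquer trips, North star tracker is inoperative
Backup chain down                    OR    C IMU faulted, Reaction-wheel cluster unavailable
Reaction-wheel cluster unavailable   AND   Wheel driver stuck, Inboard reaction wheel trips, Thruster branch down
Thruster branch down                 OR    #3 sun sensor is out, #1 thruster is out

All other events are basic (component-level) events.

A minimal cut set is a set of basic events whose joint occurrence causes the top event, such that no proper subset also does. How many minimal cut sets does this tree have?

Thruster branch down [OR]: union of children's cut sets → 2 cut set(s).
Reaction-wheel cluster unavailable [AND]: one cut set from each child combined → 1 × 1 × 2 = 2 cut set(s).
Backup chain down [OR]: union of children's cut sets → 3 cut set(s).
Sensor suite lost [OR]: union of children's cut sets → 3 cut set(s).
Momentum path down [AND]: one cut set from each child combined → 3 × 1 = 3 cut set(s).
Spacecraft attitude control lost [AND]: one cut set from each child combined → 3 × 3 × 1 = 9 cut set(s).
Minimal cut sets: {Aft gyro degraded, C IMU faulted, Main rate sensor lost, Upper propellant valve malfunctions}; {Aft gyro degraded, C IMU faulted, Lower magnetorquer trips, Main rate sensor lost}; {Aft gyro degraded, C IMU faulted, Main rate sensor lost, North star tracker is inoperative}; {#3 sun sensor is out, Aft gyro degraded, Inboard reaction wheel trips, Main rate sensor lost, Upper propellant valve malfunctions, Wheel driver stuck}; {#3 sun sensor is out, Aft gyro degraded, Inboard reaction wheel trips, Lower magnetorquer trips, Main rate sensor lost, Wheel driver stuck}; {#3 sun sensor is out, Aft gyro degraded, Inboard reaction wheel trips, Main rate sensor lost, North star tracker is inoperative, Wheel driver stuck}; {#1 thruster is out, Aft gyro degraded, Inboard reaction wheel trips, Main rate sensor lost, Upper propellant valve malfunctions, Wheel driver stuck}; {#1 thruster is out, Aft gyro degraded, Inboard reaction wheel trips, Lower magnetorquer trips, Main rate sensor lost, Wheel driver stuck}; {#1 thruster is out, Aft gyro degraded, Inboard reaction wheel trips, Main rate sensor lost, North star tracker is inoperative, Wheel driver stuck}.

9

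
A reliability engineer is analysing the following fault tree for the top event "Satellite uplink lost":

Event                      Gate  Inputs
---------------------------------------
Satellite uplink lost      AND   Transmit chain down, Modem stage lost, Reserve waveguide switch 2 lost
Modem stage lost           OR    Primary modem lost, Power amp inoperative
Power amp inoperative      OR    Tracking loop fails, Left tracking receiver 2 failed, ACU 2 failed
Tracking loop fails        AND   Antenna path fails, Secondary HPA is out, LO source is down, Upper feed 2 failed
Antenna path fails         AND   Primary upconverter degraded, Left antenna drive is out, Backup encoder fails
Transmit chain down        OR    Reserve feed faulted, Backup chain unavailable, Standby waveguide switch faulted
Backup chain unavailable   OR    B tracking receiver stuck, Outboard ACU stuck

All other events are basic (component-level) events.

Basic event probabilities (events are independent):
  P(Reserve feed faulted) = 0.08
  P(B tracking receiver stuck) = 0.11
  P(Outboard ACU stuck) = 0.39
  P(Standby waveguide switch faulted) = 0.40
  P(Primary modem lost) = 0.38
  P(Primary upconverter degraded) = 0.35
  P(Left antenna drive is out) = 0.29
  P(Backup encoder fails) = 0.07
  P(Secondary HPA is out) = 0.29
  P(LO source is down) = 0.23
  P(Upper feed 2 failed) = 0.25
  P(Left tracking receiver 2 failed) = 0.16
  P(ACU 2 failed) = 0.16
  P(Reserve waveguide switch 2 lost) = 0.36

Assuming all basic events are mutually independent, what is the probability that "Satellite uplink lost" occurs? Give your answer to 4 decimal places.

P(Backup chain unavailable) [OR] = 1 − (1−0.11) × (1−0.39) = 0.457100
P(Transmit chain down) [OR] = 1 − (1−0.08) × (1−0.457100) × (1−0.40) = 0.700319
P(Antenna path fails) [AND] = 0.35 × 0.29 × 0.07 = 0.007105
P(Tracking loop fails) [AND] = 0.007105 × 0.29 × 0.23 × 0.25 = 0.000118
P(Power amp inoperative) [OR] = 1 − (1−0.000118) × (1−0.16) × (1−0.16) = 0.294483
P(Modem stage lost) [OR] = 1 − (1−0.38) × (1−0.294483) = 0.562579
P(Satellite uplink lost) [AND] = 0.700319 × 0.562579 × 0.36 = 0.141835
Rounded to 4 decimal places: P(Satellite uplink lost) ≈ 0.1418.

0.1418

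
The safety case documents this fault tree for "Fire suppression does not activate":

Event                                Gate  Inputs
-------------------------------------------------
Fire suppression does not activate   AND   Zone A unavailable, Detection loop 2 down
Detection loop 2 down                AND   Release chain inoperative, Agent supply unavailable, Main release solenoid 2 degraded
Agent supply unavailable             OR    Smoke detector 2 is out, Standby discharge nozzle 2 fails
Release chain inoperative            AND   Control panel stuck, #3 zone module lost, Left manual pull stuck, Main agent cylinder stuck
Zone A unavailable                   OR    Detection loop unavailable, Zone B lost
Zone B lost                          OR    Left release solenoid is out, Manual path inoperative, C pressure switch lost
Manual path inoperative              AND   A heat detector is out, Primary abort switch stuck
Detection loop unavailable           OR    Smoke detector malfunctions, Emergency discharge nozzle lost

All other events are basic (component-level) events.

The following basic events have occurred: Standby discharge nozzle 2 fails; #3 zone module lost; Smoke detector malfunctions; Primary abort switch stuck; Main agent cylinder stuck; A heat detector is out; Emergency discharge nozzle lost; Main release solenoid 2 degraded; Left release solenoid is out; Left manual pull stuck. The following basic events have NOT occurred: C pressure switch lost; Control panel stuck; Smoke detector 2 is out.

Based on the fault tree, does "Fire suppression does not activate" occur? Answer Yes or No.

Detection loop unavailable [OR]: Smoke detector malfunctions=occurs, Emergency discharge nozzle lost=occurs → at least one input occurs → occurs.
Manual path inoperative [AND]: A heat detector is out=occurs, Primary abort switch stuck=occurs → all inputs occur → occurs.
Zone B lost [OR]: Left release solenoid is out=occurs, Manual path inoperative=occurs, C pressure switch lost=not → at least one input occurs → occurs.
Zone A unavailable [OR]: Detection loop unavailable=occurs, Zone B lost=occurs → at least one input occurs → occurs.
Release chain inoperative [AND]: Control panel stuck=not, #3 zone module lost=occurs, Left manual pull stuck=occurs, Main agent cylinder stuck=occurs → not all inputs occur → does not occur.
Agent supply unavailable [OR]: Smoke detector 2 is out=not, Standby discharge nozzle 2 fails=occurs → at least one input occurs → occurs.
Detection loop 2 down [AND]: Release chain inoperative=not, Agent supply unavailable=occurs, Main release solenoid 2 degraded=occurs → not all inputs occur → does not occur.
Fire suppression does not activate [AND]: Zone A unavailable=occurs, Detection loop 2 down=not → not all inputs occur → does not occur.

No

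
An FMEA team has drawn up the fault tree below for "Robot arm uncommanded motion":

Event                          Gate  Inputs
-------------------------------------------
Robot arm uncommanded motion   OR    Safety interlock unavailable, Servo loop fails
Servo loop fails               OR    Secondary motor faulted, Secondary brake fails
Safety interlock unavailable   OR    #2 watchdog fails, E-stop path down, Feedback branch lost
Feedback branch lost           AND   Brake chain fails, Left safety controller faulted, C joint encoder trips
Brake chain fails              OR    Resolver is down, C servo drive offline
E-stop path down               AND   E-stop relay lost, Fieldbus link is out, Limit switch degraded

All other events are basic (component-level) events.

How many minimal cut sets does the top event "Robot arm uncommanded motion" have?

E-stop path down [AND]: one cut set from each child combined → 1 × 1 × 1 = 1 cut set(s).
Brake chain fails [OR]: union of children's cut sets → 2 cut set(s).
Feedback branch lost [AND]: one cut set from each child combined → 2 × 1 × 1 = 2 cut set(s).
Safety interlock unavailable [OR]: union of children's cut sets → 4 cut set(s).
Servo loop fails [OR]: union of children's cut sets → 2 cut set(s).
Robot arm uncommanded motion [OR]: union of children's cut sets → 6 cut set(s).
Minimal cut sets: {#2 watchdog fails}; {E-stop relay lost, Fieldbus link is out, Limit switch degraded}; {C joint encoder trips, Left safety controller faulted, Resolver is down}; {C joint encoder trips, C servo drive offline, Left safety controller faulted}; {Secondary motor faulted}; {Secondary brake fails}.

6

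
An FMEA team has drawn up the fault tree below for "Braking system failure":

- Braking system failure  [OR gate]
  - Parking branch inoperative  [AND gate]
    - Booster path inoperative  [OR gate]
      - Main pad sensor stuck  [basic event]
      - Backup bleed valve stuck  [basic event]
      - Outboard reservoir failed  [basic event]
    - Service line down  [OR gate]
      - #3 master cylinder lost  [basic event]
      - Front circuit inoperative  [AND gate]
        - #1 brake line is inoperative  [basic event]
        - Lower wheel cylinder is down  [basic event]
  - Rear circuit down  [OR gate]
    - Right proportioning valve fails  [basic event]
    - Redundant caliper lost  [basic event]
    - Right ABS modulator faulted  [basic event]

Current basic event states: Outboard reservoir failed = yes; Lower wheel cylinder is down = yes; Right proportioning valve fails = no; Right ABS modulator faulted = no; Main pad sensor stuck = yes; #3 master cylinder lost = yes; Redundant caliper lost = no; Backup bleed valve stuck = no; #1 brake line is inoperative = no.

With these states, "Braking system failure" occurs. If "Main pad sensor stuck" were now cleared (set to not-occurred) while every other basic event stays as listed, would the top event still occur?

Counterfactual: set "Main pad sensor stuck" to not occurred.
Booster path inoperative [OR]: Main pad sensor stuck=not, Backup bleed valve stuck=not, Outboard reservoir failed=occurs → at least one input occurs → occurs.
Front circuit inoperative [AND]: #1 brake line is inoperative=not, Lower wheel cylinder is down=occurs → not all inputs occur → does not occur.
Service line down [OR]: #3 master cylinder lost=occurs, Front circuit inoperative=not → at least one input occurs → occurs.
Parking branch inoperative [AND]: Booster path inoperative=occurs, Service line down=occurs → all inputs occur → occurs.
Rear circuit down [OR]: Right proportioning valve fails=not, Redundant caliper lost=not, Right ABS modulator faulted=not → no input occurs → does not occur.
Braking system failure [OR]: Parking branch inoperative=occurs, Rear circuit down=not → at least one input occurs → occurs.

Yes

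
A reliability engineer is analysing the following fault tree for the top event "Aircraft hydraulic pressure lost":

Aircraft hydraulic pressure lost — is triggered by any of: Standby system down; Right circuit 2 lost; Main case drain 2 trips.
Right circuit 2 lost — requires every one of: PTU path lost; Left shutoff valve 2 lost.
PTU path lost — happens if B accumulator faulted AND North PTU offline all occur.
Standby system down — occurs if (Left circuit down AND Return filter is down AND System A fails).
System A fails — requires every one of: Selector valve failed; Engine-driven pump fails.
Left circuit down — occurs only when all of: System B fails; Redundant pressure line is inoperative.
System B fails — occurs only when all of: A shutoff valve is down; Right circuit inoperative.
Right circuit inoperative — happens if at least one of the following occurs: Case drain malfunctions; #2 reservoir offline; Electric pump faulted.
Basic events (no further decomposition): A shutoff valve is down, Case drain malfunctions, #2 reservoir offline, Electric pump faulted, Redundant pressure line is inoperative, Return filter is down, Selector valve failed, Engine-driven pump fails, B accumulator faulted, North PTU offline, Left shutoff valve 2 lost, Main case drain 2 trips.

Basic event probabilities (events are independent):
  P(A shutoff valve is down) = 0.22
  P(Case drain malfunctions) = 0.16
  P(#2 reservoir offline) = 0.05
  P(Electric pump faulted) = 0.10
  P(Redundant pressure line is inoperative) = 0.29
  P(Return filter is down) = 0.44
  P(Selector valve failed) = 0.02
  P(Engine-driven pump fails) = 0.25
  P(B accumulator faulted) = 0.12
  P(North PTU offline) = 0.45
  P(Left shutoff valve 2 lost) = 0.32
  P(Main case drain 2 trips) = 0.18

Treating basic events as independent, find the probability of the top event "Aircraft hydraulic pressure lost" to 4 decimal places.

P(Right circuit inoperative) [OR] = 1 − (1−0.16) × (1−0.05) × (1−0.10) = 0.281800
P(System B fails) [AND] = 0.22 × 0.281800 = 0.061996
P(Left circuit down) [AND] = 0.061996 × 0.29 = 0.017979
P(System A fails) [AND] = 0.02 × 0.25 = 0.005000
P(Standby system down) [AND] = 0.017979 × 0.44 × 0.005000 = 0.000040
P(PTU path lost) [AND] = 0.12 × 0.45 = 0.054000
P(Right circuit 2 lost) [AND] = 0.054000 × 0.32 = 0.017280
P(Aircraft hydraulic pressure lost) [OR] = 1 − (1−0.000040) × (1−0.017280) × (1−0.18) = 0.194202
Rounded to 4 decimal places: P(Aircraft hydraulic pressure lost) ≈ 0.1942.

0.1942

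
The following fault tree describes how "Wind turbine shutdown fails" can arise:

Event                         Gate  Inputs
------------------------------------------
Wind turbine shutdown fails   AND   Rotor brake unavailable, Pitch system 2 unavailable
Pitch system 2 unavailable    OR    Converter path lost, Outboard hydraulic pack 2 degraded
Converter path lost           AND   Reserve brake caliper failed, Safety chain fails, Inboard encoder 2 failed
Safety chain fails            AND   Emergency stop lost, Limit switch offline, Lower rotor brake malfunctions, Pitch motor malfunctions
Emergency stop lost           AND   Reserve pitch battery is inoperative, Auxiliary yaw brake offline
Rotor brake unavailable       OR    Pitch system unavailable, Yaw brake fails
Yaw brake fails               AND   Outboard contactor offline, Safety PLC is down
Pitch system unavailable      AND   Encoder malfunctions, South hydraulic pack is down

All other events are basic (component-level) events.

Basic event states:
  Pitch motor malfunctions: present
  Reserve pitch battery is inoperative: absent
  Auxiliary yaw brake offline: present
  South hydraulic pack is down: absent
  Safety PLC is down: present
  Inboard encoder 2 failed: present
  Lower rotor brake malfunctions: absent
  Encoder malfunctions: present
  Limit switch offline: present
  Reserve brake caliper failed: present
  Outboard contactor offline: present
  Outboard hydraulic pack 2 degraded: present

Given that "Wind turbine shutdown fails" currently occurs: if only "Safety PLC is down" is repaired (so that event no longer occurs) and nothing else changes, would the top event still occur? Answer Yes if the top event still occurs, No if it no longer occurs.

Counterfactual: set "Safety PLC is down" to not occurred.
Pitch system unavailable [AND]: Encoder malfunctions=occurs, South hydraulic pack is down=not → not all inputs occur → does not occur.
Yaw brake fails [AND]: Outboard contactor offline=occurs, Safety PLC is down=not → not all inputs occur → does not occur.
Rotor brake unavailable [OR]: Pitch system unavailable=not, Yaw brake fails=not → no input occurs → does not occur.
Emergency stop lost [AND]: Reserve pitch battery is inoperative=not, Auxiliary yaw brake offline=occurs → not all inputs occur → does not occur.
Safety chain fails [AND]: Emergency stop lost=not, Limit switch offline=occurs, Lower rotor brake malfunctions=not, Pitch motor malfunctions=occurs → not all inputs occur → does not occur.
Converter path lost [AND]: Reserve brake caliper failed=occurs, Safety chain fails=not, Inboard encoder 2 failed=occurs → not all inputs occur → does not occur.
Pitch system 2 unavailable [OR]: Converter path lost=not, Outboard hydraulic pack 2 degraded=occurs → at least one input occurs → occurs.
Wind turbine shutdown fails [AND]: Rotor brake unavailable=not, Pitch system 2 unavailable=occurs → not all inputs occur → does not occur.

No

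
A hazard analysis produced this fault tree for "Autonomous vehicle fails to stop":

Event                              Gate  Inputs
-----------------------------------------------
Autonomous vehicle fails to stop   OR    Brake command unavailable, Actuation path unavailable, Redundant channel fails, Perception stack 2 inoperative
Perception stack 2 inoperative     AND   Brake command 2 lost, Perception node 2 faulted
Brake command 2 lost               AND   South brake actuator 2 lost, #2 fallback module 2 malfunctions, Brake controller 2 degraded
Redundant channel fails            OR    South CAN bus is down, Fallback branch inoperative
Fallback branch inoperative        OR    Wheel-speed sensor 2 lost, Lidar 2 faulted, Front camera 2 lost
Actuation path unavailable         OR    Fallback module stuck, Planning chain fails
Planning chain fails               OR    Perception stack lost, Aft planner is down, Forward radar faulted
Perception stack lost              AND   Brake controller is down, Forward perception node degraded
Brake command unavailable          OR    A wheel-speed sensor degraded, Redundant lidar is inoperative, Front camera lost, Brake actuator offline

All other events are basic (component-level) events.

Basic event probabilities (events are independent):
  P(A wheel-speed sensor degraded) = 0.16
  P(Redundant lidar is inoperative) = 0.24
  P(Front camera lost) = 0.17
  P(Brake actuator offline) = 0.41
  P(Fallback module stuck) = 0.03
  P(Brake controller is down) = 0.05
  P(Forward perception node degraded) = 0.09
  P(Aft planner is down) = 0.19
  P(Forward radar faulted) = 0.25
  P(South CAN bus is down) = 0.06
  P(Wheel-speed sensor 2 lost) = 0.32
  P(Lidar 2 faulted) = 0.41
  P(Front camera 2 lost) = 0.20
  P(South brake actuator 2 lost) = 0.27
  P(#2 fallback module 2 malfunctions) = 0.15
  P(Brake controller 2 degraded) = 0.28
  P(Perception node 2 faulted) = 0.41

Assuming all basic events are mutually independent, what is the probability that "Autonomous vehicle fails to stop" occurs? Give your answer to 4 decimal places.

0.9449

P(Brake command unavailable) [OR] = 1 − (1−0.16) × (1−0.24) × (1−0.17) × (1−0.41) = 0.687376
P(Perception stack lost) [AND] = 0.05 × 0.09 = 0.004500
P(Planning chain fails) [OR] = 1 − (1−0.004500) × (1−0.19) × (1−0.25) = 0.395234
P(Actuation path unavailable) [OR] = 1 − (1−0.03) × (1−0.395234) = 0.413377
P(Fallback branch inoperative) [OR] = 1 − (1−0.32) × (1−0.41) × (1−0.20) = 0.679040
P(Redundant channel fails) [OR] = 1 − (1−0.06) × (1−0.679040) = 0.698298
P(Brake command 2 lost) [AND] = 0.27 × 0.15 × 0.28 = 0.011340
P(Perception stack 2 inoperative) [AND] = 0.011340 × 0.41 = 0.004649
P(Autonomous vehicle fails to stop) [OR] = 1 − (1−0.687376) × (1−0.413377) × (1−0.698298) × (1−0.004649) = 0.944927
Rounded to 4 decimal places: P(Autonomous vehicle fails to stop) ≈ 0.9449.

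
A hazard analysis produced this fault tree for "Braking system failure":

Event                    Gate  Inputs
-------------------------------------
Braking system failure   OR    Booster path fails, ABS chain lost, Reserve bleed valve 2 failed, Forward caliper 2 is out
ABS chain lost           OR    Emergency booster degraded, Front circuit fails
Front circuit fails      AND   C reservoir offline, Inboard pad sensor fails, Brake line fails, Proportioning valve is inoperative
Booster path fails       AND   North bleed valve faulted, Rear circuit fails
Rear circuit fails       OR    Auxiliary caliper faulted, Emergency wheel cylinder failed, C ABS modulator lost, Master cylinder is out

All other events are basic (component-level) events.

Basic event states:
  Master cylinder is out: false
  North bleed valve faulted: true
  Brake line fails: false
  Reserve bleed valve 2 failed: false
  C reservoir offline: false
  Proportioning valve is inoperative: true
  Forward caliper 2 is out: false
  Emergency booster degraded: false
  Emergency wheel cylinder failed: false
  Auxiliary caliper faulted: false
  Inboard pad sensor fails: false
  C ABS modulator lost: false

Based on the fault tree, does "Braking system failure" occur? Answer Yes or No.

Rear circuit fails [OR]: Auxiliary caliper faulted=not, Emergency wheel cylinder failed=not, C ABS modulator lost=not, Master cylinder is out=not → no input occurs → does not occur.
Booster path fails [AND]: North bleed valve faulted=occurs, Rear circuit fails=not → not all inputs occur → does not occur.
Front circuit fails [AND]: C reservoir offline=not, Inboard pad sensor fails=not, Brake line fails=not, Proportioning valve is inoperative=occurs → not all inputs occur → does not occur.
ABS chain lost [OR]: Emergency booster degraded=not, Front circuit fails=not → no input occurs → does not occur.
Braking system failure [OR]: Booster path fails=not, ABS chain lost=not, Reserve bleed valve 2 failed=not, Forward caliper 2 is out=not → no input occurs → does not occur.

No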